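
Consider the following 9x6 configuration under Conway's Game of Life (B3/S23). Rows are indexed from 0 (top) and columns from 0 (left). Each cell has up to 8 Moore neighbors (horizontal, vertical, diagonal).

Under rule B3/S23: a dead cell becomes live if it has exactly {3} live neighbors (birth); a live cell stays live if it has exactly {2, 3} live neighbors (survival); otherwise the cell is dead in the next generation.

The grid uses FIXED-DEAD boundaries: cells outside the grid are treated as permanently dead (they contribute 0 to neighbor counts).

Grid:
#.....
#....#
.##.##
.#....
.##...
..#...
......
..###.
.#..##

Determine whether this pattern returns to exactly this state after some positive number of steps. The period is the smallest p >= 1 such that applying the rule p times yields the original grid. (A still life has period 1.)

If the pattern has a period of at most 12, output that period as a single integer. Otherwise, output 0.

Simulating and comparing each generation to the original:
Gen 0 (original, given above): 17 live cells
Gen 1: 22 live cells, differs from original
Gen 2: 19 live cells, differs from original
Gen 3: 26 live cells, differs from original
Gen 4: 15 live cells, differs from original
Gen 5: 10 live cells, differs from original
Gen 6: 6 live cells, differs from original
Gen 7: 3 live cells, differs from original
Gen 8: 0 live cells, differs from original
Gen 9: 0 live cells, differs from original
Gen 10: 0 live cells, differs from original
Gen 11: 0 live cells, differs from original
Gen 12: 0 live cells, differs from original
No period found within 12 steps.

Answer: 0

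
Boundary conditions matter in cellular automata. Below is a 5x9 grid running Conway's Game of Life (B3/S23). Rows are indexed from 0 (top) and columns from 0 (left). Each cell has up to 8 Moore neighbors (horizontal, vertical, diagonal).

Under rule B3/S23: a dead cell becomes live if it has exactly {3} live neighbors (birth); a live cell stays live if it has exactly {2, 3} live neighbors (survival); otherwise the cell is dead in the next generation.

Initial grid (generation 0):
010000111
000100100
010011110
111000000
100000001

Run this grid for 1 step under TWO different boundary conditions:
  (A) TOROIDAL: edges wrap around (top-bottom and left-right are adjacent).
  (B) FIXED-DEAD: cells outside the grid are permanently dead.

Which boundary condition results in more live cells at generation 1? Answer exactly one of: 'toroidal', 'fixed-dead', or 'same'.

Under TOROIDAL boundary, generation 1:
000000101
101010001
110111110
001001110
001000000
Population = 18

Under FIXED-DEAD boundary, generation 1:
000000110
001010001
110111110
101001110
100000000
Population = 18

Comparison: toroidal=18, fixed-dead=18 -> same

Answer: same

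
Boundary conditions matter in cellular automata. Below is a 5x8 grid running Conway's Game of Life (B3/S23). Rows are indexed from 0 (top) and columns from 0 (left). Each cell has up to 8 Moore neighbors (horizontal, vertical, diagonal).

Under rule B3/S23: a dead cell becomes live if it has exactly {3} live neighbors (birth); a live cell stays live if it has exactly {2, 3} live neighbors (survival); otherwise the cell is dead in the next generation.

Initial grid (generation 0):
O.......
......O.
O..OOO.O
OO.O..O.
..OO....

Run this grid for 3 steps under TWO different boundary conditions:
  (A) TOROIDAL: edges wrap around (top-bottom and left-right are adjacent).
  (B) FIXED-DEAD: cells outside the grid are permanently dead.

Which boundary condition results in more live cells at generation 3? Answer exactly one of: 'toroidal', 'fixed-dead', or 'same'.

Under TOROIDAL boundary, generation 3:
...OO...
O.....O.
.OOO.O..
.OOO.OO.
O.OO....
Population = 16

Under FIXED-DEAD boundary, generation 3:
........
.OOO..O.
..OO.O.O
O..O..O.
.O......
Population = 12

Comparison: toroidal=16, fixed-dead=12 -> toroidal

Answer: toroidal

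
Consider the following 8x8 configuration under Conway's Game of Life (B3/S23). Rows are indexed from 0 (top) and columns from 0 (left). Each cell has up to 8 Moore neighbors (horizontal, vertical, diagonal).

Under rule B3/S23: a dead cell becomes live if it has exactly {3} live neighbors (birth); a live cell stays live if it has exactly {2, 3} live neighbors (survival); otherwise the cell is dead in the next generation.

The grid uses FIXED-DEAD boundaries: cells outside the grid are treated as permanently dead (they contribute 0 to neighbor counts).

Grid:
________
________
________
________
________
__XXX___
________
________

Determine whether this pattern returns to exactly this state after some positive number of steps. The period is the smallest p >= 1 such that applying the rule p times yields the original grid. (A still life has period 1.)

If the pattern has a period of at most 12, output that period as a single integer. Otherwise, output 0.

Answer: 2

Derivation:
Simulating and comparing each generation to the original:
Gen 0 (original, given above): 3 live cells
Gen 1: 3 live cells, differs from original
Gen 2: 3 live cells, MATCHES original -> period = 2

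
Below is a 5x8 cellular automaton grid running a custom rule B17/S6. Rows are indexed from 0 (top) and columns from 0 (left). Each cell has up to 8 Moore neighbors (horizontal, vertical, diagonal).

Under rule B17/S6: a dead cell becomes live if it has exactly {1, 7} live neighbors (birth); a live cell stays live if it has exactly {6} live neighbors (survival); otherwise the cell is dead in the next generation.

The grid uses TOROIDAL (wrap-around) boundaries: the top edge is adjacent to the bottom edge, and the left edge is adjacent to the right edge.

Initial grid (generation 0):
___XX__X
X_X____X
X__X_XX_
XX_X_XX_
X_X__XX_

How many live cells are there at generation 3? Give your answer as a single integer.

Simulating step by step:
Generation 0 (given above): 19 live cells
Generation 1: 0 live cells
________
________
________
________
________
Generation 2: 0 live cells
________
________
________
________
________
Generation 3: 0 live cells
________
________
________
________
________
Population at generation 3: 0

Answer: 0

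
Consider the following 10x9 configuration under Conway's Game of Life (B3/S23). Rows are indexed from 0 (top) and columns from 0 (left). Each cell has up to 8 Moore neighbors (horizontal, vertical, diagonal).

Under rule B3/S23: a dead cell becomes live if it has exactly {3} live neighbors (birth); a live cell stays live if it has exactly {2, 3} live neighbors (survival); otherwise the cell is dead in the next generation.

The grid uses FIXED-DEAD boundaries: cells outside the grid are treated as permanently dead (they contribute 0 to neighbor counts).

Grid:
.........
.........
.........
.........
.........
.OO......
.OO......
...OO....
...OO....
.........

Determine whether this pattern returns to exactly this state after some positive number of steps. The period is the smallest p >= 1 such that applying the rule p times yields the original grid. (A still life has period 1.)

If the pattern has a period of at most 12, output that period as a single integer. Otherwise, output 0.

Answer: 2

Derivation:
Simulating and comparing each generation to the original:
Gen 0 (original, given above): 8 live cells
Gen 1: 6 live cells, differs from original
Gen 2: 8 live cells, MATCHES original -> period = 2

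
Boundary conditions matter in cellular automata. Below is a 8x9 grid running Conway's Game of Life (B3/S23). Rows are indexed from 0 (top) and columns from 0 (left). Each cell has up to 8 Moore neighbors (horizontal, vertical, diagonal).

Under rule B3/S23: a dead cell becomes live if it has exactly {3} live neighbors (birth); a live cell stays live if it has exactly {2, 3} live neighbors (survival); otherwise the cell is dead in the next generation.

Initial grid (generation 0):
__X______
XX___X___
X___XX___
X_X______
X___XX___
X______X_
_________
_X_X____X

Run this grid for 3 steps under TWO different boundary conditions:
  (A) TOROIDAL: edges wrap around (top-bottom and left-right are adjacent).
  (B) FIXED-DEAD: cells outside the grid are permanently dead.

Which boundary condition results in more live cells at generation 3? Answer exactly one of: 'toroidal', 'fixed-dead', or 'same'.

Under TOROIDAL boundary, generation 3:
___X_____
XX___X___
_X_X_X___
____X____
X________
________X
X_______X
XXX______
Population = 15

Under FIXED-DEAD boundary, generation 3:
XX_______
__X_XX___
__XX_X___
XX__X____
_________
_________
_________
_________
Population = 11

Comparison: toroidal=15, fixed-dead=11 -> toroidal

Answer: toroidal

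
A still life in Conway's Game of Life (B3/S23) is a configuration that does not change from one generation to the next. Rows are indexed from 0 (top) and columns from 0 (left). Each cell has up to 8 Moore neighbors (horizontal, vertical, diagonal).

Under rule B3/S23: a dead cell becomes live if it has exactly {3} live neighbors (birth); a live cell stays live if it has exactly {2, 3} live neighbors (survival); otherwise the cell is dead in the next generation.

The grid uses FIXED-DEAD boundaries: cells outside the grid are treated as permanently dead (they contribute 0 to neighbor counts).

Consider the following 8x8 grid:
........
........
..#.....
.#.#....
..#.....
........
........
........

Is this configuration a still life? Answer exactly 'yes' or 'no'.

Answer: yes

Derivation:
Compute generation 1 and compare to generation 0 (given above):
Generation 1:
........
........
..#.....
.#.#....
..#.....
........
........
........
The grids are IDENTICAL -> still life.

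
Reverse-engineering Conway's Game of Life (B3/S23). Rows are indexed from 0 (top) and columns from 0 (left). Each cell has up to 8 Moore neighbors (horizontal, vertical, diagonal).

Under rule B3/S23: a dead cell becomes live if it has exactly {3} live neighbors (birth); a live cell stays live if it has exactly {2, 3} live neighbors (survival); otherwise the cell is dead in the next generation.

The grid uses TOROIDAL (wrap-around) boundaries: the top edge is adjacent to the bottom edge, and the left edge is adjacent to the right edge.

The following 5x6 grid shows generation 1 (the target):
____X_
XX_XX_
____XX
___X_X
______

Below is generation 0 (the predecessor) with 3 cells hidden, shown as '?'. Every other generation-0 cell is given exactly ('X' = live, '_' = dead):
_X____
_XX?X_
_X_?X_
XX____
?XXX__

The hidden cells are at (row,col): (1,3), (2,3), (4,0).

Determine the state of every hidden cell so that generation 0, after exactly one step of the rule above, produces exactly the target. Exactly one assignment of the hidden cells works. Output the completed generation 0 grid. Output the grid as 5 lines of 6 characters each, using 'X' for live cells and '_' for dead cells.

Hidden generation-0 cells (in order): (1,3), (2,3), (4,0).
A hidden cell only influences target cells in its own 3x3 neighborhood. Try each of the 2^3 = 8 assignments, step the completed generation 0 forward once under B3/S23, and compare with the target:
  (1,3)=_ (2,3)=_ (4,0)=_ -> step gives (0,0)='X' but target has '_' -> reject
  (1,3)=_ (2,3)=_ (4,0)=X -> step gives (0,4)='_' but target has 'X' -> reject
  (1,3)=_ (2,3)=X (4,0)=_ -> step gives (0,0)='X' but target has '_' -> reject
  (1,3)=_ (2,3)=X (4,0)=X -> step gives (0,4)='_' but target has 'X' -> reject
  (1,3)=X (2,3)=_ (4,0)=_ -> step gives (0,0)='X' but target has '_' -> reject
  (1,3)=X (2,3)=_ (4,0)=X -> step reproduces the target at every cell -> ACCEPT
  (1,3)=X (2,3)=X (4,0)=_ -> step gives (0,0)='X' but target has '_' -> reject
  (1,3)=X (2,3)=X (4,0)=X -> step gives (1,3)='_' but target has 'X' -> reject
Unique solution: (1,3)=live, (2,3)=dead, (4,0)=live.
Check: live-neighbor counts of every cell in the completed generation 0:
457532
334322
445423
455323
454112
Applying B3/S23 to generation 0 with these counts gives:
____X_
XX_XX_
____XX
___X_X
______
which matches the target exactly.

Answer: _X____
_XXXX_
_X__X_
XX____
XXXX__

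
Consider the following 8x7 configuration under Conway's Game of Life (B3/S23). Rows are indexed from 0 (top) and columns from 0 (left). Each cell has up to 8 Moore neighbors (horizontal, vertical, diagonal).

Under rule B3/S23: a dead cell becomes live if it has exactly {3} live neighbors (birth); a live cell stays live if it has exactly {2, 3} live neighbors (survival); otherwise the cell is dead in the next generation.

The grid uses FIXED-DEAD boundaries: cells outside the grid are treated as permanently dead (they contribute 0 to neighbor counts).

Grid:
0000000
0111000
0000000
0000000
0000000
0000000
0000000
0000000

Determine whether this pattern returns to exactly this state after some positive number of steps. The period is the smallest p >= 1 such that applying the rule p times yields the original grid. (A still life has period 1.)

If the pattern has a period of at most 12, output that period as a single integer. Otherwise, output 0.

Answer: 2

Derivation:
Simulating and comparing each generation to the original:
Gen 0 (original, given above): 3 live cells
Gen 1: 3 live cells, differs from original
Gen 2: 3 live cells, MATCHES original -> period = 2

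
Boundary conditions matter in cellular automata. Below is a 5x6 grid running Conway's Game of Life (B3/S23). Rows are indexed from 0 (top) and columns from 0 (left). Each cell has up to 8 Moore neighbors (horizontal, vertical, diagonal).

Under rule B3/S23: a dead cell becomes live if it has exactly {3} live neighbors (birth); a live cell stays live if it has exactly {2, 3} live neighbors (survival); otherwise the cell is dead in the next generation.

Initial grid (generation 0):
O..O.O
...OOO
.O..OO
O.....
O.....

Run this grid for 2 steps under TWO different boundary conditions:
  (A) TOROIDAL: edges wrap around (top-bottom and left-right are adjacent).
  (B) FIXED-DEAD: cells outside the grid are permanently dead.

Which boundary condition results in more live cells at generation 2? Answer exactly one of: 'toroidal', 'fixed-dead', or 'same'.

Answer: toroidal

Derivation:
Under TOROIDAL boundary, generation 2:
O..O..
..OOO.
.O.O..
OOO...
..O..O
Population = 12

Under FIXED-DEAD boundary, generation 2:
..OOO.
..OO..
.O.OO.
......
......
Population = 8

Comparison: toroidal=12, fixed-dead=8 -> toroidal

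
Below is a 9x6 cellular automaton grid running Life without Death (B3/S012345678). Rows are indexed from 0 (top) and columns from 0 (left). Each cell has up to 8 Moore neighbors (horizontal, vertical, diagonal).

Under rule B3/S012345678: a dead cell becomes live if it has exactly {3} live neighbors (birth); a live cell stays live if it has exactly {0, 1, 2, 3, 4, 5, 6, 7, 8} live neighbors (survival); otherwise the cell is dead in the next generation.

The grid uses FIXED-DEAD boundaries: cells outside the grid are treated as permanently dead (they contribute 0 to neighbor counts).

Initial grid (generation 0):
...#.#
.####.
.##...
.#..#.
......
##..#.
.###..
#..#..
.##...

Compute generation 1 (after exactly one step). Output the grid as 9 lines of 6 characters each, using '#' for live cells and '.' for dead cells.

Simulating step by step:
Generation 0 (given above): 20 live cells
Generation 1: 27 live cells
(generation 1 grid is the final answer)

Answer: ...#.#
.####.
###.#.
.##.#.
##....
##.##.
.####.
#..#..
.##...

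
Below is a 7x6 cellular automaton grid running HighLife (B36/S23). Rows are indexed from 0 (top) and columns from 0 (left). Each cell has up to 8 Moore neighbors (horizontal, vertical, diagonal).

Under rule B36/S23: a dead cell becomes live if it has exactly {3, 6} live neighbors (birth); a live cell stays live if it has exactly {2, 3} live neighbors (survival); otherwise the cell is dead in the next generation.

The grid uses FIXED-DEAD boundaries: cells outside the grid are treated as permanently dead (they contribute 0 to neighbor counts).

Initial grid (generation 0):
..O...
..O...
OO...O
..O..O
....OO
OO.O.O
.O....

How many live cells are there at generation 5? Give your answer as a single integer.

Simulating step by step:
Generation 0 (given above): 14 live cells
Generation 1: 16 live cells
......
..O...
.OO...
.O...O
.OOO.O
OOO..O
OOO...
Generation 2: 13 live cells
......
.OO...
.OO...
O.OOO.
...O.O
....O.
O.O...
Generation 3: 8 live cells
......
.OO...
O.....
....O.
..O..O
...OO.
......
Generation 4: 5 live cells
......
.O....
.O....
......
.....O
...OO.
......
Generation 5: 2 live cells
......
......
......
......
....O.
....O.
......
Population at generation 5: 2

Answer: 2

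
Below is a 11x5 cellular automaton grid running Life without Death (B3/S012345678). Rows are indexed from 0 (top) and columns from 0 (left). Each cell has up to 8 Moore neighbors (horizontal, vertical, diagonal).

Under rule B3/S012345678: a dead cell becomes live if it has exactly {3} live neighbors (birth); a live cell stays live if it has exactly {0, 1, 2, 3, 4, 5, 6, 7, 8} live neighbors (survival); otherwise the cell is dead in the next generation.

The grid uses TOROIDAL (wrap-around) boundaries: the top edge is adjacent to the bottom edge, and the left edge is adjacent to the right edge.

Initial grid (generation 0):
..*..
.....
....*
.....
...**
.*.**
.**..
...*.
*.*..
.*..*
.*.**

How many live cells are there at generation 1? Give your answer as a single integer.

Simulating step by step:
Generation 0 (given above): 17 live cells
Generation 1: 27 live cells
..**.
.....
....*
...**
*.***
.*.**
***.*
...*.
*****
.*..*
.*.**
Population at generation 1: 27

Answer: 27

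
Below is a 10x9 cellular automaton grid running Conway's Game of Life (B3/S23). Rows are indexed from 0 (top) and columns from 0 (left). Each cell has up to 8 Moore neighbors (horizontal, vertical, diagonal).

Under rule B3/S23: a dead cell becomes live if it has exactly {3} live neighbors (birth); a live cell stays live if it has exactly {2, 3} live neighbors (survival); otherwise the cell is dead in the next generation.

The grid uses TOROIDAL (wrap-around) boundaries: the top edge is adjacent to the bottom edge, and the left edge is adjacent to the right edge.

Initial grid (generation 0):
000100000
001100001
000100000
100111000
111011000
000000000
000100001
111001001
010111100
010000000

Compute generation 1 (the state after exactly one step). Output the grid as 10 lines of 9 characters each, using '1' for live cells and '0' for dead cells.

Simulating step by step:
Generation 0 (given above): 27 live cells
Generation 1: 29 live cells
(generation 1 grid is the final answer)

Answer: 000100000
001110000
000000000
100001000
111001000
111110000
011000001
010001111
000111100
000101000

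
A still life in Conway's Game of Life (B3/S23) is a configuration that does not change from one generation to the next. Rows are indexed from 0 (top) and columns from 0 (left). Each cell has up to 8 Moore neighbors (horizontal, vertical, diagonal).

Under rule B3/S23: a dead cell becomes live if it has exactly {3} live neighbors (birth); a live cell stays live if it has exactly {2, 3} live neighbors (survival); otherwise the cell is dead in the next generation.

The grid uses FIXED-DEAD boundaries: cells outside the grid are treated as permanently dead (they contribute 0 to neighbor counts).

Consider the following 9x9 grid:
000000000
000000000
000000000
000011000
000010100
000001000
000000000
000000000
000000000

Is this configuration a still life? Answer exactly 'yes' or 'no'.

Compute generation 1 and compare to generation 0 (given above):
Generation 1:
000000000
000000000
000000000
000011000
000010100
000001000
000000000
000000000
000000000
The grids are IDENTICAL -> still life.

Answer: yes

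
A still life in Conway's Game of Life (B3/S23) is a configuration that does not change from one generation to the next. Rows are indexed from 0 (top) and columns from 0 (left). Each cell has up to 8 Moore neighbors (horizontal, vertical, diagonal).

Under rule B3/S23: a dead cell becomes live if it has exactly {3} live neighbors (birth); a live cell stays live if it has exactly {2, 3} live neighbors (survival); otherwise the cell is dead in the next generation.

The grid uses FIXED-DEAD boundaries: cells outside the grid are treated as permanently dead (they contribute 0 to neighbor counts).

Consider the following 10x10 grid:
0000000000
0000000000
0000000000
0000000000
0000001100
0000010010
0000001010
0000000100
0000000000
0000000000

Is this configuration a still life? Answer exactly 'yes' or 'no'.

Answer: yes

Derivation:
Compute generation 1 and compare to generation 0 (given above):
Generation 1:
0000000000
0000000000
0000000000
0000000000
0000001100
0000010010
0000001010
0000000100
0000000000
0000000000
The grids are IDENTICAL -> still life.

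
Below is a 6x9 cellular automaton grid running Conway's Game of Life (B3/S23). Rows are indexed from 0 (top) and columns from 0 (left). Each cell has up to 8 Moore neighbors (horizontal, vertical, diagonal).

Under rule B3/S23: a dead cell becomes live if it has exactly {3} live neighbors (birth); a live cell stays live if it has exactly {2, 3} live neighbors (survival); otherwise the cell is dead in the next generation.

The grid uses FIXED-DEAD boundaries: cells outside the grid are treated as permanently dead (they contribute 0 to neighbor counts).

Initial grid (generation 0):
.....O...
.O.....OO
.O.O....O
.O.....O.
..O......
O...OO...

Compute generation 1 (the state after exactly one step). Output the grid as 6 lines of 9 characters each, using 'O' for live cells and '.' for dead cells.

Answer: .........
..O....OO
OO......O
.O.......
.O.......
.........

Derivation:
Simulating step by step:
Generation 0 (given above): 13 live cells
Generation 1: 8 live cells
(generation 1 grid is the final answer)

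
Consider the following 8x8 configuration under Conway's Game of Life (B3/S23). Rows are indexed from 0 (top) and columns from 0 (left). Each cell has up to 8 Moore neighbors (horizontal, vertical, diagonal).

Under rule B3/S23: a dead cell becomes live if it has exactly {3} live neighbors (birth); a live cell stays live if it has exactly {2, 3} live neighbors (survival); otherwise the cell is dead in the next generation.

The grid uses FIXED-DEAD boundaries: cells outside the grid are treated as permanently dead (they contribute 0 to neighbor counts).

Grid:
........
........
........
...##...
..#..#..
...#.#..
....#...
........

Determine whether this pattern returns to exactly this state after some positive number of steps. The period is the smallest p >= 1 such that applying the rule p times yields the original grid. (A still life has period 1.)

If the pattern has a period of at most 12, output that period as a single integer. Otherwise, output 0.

Answer: 1

Derivation:
Simulating and comparing each generation to the original:
Gen 0 (original, given above): 7 live cells
Gen 1: 7 live cells, MATCHES original -> period = 1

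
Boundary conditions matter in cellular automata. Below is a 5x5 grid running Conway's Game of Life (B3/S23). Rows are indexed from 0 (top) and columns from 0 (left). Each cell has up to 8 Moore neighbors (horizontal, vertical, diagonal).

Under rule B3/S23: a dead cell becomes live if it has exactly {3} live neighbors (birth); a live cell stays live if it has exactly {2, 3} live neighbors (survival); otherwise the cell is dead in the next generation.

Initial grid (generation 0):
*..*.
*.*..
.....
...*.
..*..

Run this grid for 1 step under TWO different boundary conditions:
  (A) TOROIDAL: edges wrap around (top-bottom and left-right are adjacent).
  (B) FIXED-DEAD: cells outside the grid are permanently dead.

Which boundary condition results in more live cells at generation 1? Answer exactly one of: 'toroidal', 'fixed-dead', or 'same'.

Under TOROIDAL boundary, generation 1:
..***
.*..*
.....
.....
..***
Population = 8

Under FIXED-DEAD boundary, generation 1:
.*...
.*...
.....
.....
.....
Population = 2

Comparison: toroidal=8, fixed-dead=2 -> toroidal

Answer: toroidal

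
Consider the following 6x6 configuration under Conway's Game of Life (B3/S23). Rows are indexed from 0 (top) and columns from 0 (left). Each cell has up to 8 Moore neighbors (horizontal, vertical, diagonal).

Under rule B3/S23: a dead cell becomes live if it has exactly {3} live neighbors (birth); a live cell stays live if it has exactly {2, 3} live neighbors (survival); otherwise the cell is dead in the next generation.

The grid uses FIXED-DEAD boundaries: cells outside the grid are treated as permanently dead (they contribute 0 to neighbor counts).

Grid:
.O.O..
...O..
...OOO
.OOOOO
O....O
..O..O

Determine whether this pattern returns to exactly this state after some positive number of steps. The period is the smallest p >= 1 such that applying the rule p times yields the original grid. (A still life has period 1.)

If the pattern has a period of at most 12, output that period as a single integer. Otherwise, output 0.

Answer: 0

Derivation:
Simulating and comparing each generation to the original:
Gen 0 (original, given above): 15 live cells
Gen 1: 6 live cells, differs from original
Gen 2: 1 live cells, differs from original
Gen 3: 0 live cells, differs from original
Gen 4: 0 live cells, differs from original
Gen 5: 0 live cells, differs from original
Gen 6: 0 live cells, differs from original
Gen 7: 0 live cells, differs from original
Gen 8: 0 live cells, differs from original
Gen 9: 0 live cells, differs from original
Gen 10: 0 live cells, differs from original
Gen 11: 0 live cells, differs from original
Gen 12: 0 live cells, differs from original
No period found within 12 steps.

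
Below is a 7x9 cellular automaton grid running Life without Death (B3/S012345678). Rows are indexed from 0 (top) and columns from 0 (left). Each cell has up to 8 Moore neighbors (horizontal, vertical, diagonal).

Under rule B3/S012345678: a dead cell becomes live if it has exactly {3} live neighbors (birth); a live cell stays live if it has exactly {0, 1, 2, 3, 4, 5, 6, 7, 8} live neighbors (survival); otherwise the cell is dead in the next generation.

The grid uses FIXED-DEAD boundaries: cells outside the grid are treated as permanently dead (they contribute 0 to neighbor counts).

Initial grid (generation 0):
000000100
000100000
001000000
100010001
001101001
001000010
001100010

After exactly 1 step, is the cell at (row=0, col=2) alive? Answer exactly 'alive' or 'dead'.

Simulating step by step:
Generation 0 (given above): 15 live cells
Generation 1: 25 live cells
000000100
000100000
001100000
111010001
011111011
011010111
001100010

Cell (0,2) at generation 1: 0 -> dead

Answer: dead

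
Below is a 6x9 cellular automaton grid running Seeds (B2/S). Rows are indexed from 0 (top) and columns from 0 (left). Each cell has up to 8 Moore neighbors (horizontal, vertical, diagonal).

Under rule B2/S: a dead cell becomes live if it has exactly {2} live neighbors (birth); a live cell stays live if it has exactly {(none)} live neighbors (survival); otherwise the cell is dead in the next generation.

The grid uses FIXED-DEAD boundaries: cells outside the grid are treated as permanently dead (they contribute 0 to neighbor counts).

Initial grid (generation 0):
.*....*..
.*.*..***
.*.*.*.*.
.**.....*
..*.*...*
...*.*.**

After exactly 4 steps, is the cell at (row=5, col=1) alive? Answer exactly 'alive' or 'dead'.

Simulating step by step:
Generation 0 (given above): 21 live cells
Generation 1: 10 live cells
*....*..*
.........
.........
*....**..
.....**..
..*...*..
Generation 2: 7 live cells
.........
.........
.....**..
....*..*.
.*..*....
.......*.
Generation 3: 10 live cells
.........
.....**..
....*..*.
...*.....
...*.****
.........
Generation 4: 10 live cells
.....**..
....*..*.
...*.....
..*......
..*......
....**..*

Cell (5,1) at generation 4: 0 -> dead

Answer: dead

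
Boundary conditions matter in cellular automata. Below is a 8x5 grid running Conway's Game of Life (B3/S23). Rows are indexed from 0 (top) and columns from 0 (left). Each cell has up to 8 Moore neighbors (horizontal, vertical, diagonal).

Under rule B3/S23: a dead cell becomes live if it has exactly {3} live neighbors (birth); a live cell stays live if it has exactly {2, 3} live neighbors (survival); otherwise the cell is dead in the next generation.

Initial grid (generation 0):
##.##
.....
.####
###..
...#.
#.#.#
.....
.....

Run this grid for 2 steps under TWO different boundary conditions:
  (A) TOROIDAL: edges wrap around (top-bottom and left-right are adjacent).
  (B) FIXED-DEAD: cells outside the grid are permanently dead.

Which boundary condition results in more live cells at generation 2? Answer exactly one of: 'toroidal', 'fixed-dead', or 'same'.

Under TOROIDAL boundary, generation 2:
#...#
#..#.
....#
...#.
...#.
...##
#..#.
#...#
Population = 13

Under FIXED-DEAD boundary, generation 2:
.....
.....
##...
##.##
...##
.....
.....
.....
Population = 8

Comparison: toroidal=13, fixed-dead=8 -> toroidal

Answer: toroidal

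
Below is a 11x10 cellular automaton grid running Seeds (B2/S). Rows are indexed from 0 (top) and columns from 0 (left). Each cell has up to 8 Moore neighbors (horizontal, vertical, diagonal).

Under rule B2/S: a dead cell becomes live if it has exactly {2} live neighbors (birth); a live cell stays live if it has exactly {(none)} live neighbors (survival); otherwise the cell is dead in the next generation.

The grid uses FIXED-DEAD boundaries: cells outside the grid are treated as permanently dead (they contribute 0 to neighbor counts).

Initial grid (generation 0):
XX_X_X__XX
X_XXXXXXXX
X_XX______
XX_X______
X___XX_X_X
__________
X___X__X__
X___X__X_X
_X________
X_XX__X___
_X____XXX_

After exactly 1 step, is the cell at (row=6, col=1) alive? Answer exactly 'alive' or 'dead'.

Simulating step by step:
Generation 0 (given above): 42 live cells
Generation 1: 29 live cells
__________
__________
_________X
_____XX_X_
__XX__X_X_
XX_X___X__
_X_X_XX___
___X_XX___
____XXXXX_
_____X__X_
X__X_X____

Cell (6,1) at generation 1: 1 -> alive

Answer: alive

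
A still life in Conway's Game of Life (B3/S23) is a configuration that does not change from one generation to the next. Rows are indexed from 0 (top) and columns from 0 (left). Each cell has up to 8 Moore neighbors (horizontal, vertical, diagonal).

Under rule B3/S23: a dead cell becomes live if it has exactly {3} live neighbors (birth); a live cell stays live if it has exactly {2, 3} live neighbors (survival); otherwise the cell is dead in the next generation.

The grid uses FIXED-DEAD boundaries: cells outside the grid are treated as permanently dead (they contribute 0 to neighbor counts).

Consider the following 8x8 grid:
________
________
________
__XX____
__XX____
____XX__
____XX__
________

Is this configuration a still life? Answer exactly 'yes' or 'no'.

Answer: no

Derivation:
Compute generation 1 and compare to generation 0 (given above):
Generation 1:
________
________
________
__XX____
__X_____
_____X__
____XX__
________
Cell (4,3) differs: gen0=1 vs gen1=0 -> NOT a still life.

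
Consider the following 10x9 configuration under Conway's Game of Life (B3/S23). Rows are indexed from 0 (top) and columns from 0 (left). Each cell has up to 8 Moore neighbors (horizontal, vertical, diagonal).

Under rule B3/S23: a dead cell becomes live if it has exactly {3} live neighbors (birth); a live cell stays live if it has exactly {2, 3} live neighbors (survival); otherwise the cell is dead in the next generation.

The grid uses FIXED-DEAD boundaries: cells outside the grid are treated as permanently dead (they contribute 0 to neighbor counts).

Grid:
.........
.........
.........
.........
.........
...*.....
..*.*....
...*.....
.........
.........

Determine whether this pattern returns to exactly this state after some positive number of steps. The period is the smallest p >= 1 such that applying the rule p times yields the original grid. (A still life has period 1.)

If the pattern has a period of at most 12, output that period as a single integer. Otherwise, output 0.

Answer: 1

Derivation:
Simulating and comparing each generation to the original:
Gen 0 (original, given above): 4 live cells
Gen 1: 4 live cells, MATCHES original -> period = 1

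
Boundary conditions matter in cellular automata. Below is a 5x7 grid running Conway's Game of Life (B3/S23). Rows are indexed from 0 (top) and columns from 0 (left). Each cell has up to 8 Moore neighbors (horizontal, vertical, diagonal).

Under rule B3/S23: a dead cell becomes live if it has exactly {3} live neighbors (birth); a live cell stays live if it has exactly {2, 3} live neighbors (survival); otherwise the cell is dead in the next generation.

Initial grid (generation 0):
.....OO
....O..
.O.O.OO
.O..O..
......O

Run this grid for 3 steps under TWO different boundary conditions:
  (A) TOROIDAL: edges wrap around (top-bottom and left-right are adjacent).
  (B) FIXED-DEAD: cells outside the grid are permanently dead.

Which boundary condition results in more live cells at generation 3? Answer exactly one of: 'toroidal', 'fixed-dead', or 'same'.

Answer: toroidal

Derivation:
Under TOROIDAL boundary, generation 3:
OO..O.O
OOOOOO.
O.O..OO
...O..O
.......
Population = 16

Under FIXED-DEAD boundary, generation 3:
....O..
...OOO.
..O...O
...OOO.
.......
Population = 9

Comparison: toroidal=16, fixed-dead=9 -> toroidal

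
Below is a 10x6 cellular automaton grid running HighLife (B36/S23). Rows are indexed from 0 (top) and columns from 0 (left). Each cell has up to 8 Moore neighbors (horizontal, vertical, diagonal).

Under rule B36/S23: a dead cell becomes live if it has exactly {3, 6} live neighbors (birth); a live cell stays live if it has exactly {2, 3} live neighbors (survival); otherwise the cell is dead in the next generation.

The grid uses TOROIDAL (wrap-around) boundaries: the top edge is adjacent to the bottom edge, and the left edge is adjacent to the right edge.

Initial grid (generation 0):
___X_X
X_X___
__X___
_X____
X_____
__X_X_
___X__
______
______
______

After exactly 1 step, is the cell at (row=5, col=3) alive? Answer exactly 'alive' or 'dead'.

Simulating step by step:
Generation 0 (given above): 10 live cells
Generation 1: 8 live cells
______
_XXX__
__X___
_X____
_X____
___X__
___X__
______
______
______

Cell (5,3) at generation 1: 1 -> alive

Answer: alive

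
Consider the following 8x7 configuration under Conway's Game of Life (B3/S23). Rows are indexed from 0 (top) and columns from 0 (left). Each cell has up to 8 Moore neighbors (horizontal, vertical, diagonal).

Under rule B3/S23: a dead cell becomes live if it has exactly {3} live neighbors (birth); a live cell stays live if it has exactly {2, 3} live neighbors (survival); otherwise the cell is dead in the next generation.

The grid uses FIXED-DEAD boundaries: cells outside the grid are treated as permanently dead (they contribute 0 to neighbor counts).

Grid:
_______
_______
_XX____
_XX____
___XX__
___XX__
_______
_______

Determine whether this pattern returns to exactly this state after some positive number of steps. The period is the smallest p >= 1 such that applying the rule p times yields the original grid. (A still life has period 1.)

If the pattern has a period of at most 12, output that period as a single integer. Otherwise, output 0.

Answer: 2

Derivation:
Simulating and comparing each generation to the original:
Gen 0 (original, given above): 8 live cells
Gen 1: 6 live cells, differs from original
Gen 2: 8 live cells, MATCHES original -> period = 2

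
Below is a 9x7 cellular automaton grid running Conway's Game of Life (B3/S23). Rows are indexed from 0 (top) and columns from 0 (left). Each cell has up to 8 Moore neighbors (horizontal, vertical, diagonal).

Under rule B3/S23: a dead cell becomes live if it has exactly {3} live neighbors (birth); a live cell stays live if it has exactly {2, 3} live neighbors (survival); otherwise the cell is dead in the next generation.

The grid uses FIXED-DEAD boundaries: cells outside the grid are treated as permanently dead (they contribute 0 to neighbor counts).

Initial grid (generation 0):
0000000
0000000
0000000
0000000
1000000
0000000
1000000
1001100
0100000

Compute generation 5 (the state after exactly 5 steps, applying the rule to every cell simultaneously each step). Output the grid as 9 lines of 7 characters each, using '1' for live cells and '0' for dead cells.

Answer: 0000000
0000000
0000000
0000000
0000000
0000000
0000000
0000000
0000000

Derivation:
Simulating step by step:
Generation 0 (given above): 6 live cells
Generation 1: 2 live cells
0000000
0000000
0000000
0000000
0000000
0000000
0000000
1100000
0000000
Generation 2: 0 live cells
0000000
0000000
0000000
0000000
0000000
0000000
0000000
0000000
0000000
Generation 3: 0 live cells
0000000
0000000
0000000
0000000
0000000
0000000
0000000
0000000
0000000
Generation 4: 0 live cells
0000000
0000000
0000000
0000000
0000000
0000000
0000000
0000000
0000000
Generation 5: 0 live cells
(generation 5 grid is the final answer)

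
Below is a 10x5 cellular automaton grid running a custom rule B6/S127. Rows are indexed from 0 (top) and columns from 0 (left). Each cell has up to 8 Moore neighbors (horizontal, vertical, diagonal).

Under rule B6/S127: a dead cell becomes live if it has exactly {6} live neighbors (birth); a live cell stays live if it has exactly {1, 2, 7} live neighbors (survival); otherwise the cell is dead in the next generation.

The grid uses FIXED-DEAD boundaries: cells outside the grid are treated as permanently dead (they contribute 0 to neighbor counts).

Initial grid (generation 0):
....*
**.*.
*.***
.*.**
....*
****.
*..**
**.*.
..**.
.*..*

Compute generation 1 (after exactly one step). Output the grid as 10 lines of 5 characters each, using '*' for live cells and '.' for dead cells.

Answer: ....*
*....
.....
.*...
.....
*....
.**..
*....
.....
.*..*

Derivation:
Simulating step by step:
Generation 0 (given above): 26 live cells
Generation 1: 9 live cells
(generation 1 grid is the final answer)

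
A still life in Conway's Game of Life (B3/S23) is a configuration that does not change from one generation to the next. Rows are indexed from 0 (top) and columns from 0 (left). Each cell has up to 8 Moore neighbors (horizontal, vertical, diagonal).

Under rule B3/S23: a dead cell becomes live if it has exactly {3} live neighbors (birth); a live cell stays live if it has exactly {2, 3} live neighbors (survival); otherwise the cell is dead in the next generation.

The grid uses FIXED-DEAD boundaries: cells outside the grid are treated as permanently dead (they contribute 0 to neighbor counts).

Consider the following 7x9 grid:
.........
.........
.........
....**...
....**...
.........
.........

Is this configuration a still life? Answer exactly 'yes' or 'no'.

Answer: yes

Derivation:
Compute generation 1 and compare to generation 0 (given above):
Generation 1:
.........
.........
.........
....**...
....**...
.........
.........
The grids are IDENTICAL -> still life.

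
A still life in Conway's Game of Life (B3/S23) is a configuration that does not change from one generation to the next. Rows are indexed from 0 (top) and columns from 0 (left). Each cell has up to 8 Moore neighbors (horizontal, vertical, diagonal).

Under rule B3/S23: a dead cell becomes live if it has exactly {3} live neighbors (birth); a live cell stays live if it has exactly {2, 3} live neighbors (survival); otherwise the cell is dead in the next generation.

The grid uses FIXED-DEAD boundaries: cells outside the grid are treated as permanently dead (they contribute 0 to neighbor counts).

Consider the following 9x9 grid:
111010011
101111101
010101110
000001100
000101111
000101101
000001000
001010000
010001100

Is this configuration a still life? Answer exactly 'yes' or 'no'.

Compute generation 1 and compare to generation 0 (given above):
Generation 1:
101010111
100000001
010100000
001000001
000000001
000000001
000101100
000010100
000001000
Cell (0,1) differs: gen0=1 vs gen1=0 -> NOT a still life.

Answer: no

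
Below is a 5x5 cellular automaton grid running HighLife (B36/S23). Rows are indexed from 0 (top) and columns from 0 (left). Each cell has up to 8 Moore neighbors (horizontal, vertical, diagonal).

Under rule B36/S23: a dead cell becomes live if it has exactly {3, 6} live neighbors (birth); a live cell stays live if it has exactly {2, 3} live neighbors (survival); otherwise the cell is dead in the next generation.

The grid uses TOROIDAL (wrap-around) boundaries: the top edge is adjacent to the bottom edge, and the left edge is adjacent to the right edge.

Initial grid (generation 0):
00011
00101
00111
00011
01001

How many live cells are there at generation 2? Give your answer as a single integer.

Answer: 6

Derivation:
Simulating step by step:
Generation 0 (given above): 11 live cells
Generation 1: 7 live cells
00101
10100
10100
00000
00100
Generation 2: 6 live cells
00100
10101
00000
01000
00010
Population at generation 2: 6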